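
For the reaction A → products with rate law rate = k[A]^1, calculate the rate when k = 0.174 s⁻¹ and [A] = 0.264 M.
0.04594 M/s

rate = k·[A]^1 = 0.174·(0.264)^1 = 0.174·0.264 = 0.04594 M/s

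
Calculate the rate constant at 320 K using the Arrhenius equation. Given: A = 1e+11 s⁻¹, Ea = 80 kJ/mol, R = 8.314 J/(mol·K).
8.73e-03 s⁻¹

k = A·exp(-Ea/(R·T)) = 1e+11·exp(-80000/(8.314·320)) = 1e+11·exp(-30.0698) = 1e+11·8.7271e-14 = 8.73e-03 s⁻¹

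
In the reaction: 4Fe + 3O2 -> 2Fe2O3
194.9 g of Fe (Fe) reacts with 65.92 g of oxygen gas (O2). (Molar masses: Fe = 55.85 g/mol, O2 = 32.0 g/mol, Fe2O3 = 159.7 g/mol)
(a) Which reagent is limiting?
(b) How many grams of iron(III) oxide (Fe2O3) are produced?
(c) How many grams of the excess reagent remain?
(a) O2, (b) 219.3 g, (c) 41.5 g

Moles of Fe = 194.9 g ÷ 55.85 g/mol = 3.4897 mol
Moles of O2 = 65.92 g ÷ 32.0 g/mol = 2.06 mol
Moles ÷ coefficient: Fe: 3.4897/4 = 0.8724, O2: 2.06/3 = 0.6867
(a) O2 has the smaller value, so O2 is the limiting reagent.
(b) Moles of Fe2O3 = 2.06 mol O2 × (2/3) = 1.37333 mol; mass = 1.37333 mol × 159.7 g/mol = 219.3 g
(c) Fe consumed = 2.06 × (4/3) = 2.74667 mol; remaining = 3.4897 − 2.74667 = 0.743038 mol; mass = 0.743038 mol × 55.85 g/mol = 41.5 g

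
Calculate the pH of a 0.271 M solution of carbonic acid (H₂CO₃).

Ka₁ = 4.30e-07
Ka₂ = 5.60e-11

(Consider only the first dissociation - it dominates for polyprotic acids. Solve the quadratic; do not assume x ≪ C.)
pH = 3.47

x² + Ka₁·x − Ka₁·C = 0 with Ka₁ = 4.30e-07, C = 0.271.
x = (−Ka₁ + √(Ka₁² + 4·Ka₁·C))/2 = 3.4115e-04 M, so pH = 3.47.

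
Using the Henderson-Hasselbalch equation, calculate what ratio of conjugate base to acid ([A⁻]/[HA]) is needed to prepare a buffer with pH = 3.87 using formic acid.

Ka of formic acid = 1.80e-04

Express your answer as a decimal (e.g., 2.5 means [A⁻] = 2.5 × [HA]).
[A⁻]/[HA] = 1.334

pKa = −log(1.80e-04) = 3.7447. pH = pKa + log([A⁻]/[HA]). 3.87 = 3.7447 + log(ratio). log(ratio) = 3.87 − 3.7447 = 0.1253. ratio = 10^(0.1253) = 1.334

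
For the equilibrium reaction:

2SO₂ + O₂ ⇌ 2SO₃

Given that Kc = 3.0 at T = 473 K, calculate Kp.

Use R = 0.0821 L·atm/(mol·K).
K_p = 0.0773

Δn = (moles gaseous products) − (moles gaseous reactants) = -1
T = 473 K; RT = 0.0821 × 473 = 38.8333
Kp = Kc·(RT)^Δn = 3.0 × (38.8333)^-1 = 3.0 × 0.0257511 = 0.0773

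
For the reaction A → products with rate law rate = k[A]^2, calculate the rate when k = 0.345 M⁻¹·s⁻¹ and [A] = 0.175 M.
0.01057 M/s

rate = k·[A]^2 = 0.345·(0.175)^2 = 0.345·0.030625 = 0.01057 M/s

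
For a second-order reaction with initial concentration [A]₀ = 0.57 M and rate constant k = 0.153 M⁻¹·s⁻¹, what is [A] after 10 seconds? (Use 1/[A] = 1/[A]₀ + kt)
0.3045 M

1/[A] = 1/[A]₀ + k·t = 1/0.57 + (0.153)·(10) = 1.7544 + 1.5300 = 3.2844
[A] = 1/3.2844 = 0.3045 M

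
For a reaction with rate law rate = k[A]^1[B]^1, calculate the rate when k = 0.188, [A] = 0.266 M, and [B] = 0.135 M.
0.006751 M/s

rate = k·[A]^1·[B]^1 = 0.188·(0.266)^1·(0.135)^1 = 0.188·0.266·0.135 = 0.006751 M/s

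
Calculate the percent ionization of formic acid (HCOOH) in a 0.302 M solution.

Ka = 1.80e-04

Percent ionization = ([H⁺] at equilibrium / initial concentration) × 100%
Percent ionization = 2.41%

Let x = [H⁺]. Ka = x²/(C - x) ⇒ x² + (1.80e-04)x - (1.80e-04)(0.302) = 0. x = 7.2835e-03. Percent = (7.2835e-03/0.302) × 100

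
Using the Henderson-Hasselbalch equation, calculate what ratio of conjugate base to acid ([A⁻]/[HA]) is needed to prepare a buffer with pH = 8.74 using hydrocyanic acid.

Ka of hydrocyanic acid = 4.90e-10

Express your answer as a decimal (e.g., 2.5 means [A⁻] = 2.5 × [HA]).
[A⁻]/[HA] = 0.269

pKa = −log(4.90e-10) = 9.3098. pH = pKa + log([A⁻]/[HA]). 8.74 = 9.3098 + log(ratio). log(ratio) = 8.74 − 9.3098 = -0.5698. ratio = 10^(-0.5698) = 0.269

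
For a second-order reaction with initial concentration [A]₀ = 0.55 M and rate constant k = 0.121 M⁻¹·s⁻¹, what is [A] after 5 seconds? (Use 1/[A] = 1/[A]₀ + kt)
0.4127 M

1/[A] = 1/[A]₀ + k·t = 1/0.55 + (0.121)·(5) = 1.8182 + 0.6050 = 2.4232
[A] = 1/2.4232 = 0.4127 M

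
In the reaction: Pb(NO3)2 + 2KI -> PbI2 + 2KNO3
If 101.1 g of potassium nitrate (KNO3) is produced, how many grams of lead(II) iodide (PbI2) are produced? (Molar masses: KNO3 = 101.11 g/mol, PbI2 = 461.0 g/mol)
Moles of KNO3 = 101.1 g ÷ 101.11 g/mol = 0.999901 mol
Mole ratio: 1 mol PbI2 / 2 mol KNO3
Moles of PbI2 = 0.999901 × (1/2) = 0.499951 mol
Mass of PbI2 = 0.499951 mol × 461.0 g/mol = 230.5 g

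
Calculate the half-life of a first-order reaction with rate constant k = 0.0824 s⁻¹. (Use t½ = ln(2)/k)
8.41 s

t½ = ln(2)/k = 0.6931/0.0824 = 8.41 s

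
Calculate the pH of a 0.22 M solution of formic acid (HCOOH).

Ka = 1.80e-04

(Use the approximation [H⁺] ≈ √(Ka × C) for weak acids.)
pH = 2.20

[H⁺] = √(Ka × C) = √(1.80e-04 × 0.22) = 6.2929e-03. pH = -log(6.2929e-03)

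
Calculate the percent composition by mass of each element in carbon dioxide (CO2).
C: 27.29%, O: 72.71%

Molar mass of CO2 = 44.01 g/mol
% C = (1 × 12.01) / 44.01 × 100% = 12.01 / 44.01 × 100% = 27.29%
% O = (2 × 16.0) / 44.01 × 100% = 32 / 44.01 × 100% = 72.71%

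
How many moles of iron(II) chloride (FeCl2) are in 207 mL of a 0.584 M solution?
Moles = Molarity × Volume (L)
Moles = 0.584 M × 0.207 L = 0.1209 mol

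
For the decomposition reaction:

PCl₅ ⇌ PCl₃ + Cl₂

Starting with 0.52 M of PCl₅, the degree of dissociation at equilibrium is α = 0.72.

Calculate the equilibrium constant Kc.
K_c = 0.9627

x = α·[A]₀ = 0.72 × 0.52 = 0.3744 M dissociated.
At eq: [PCl₅] = 0.52 − 0.3744 = 0.1456 M; [PCl₃] = [Cl₂] = x = 0.3744 M.
Kc = [PCl₃][Cl₂]/[PCl₅] = (0.3744)²/0.1456 = 0.9627.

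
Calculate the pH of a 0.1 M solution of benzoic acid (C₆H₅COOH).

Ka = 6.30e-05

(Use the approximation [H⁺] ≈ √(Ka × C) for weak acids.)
pH = 2.60

[H⁺] = √(Ka × C) = √(6.30e-05 × 0.1) = 2.5100e-03. pH = -log(2.5100e-03)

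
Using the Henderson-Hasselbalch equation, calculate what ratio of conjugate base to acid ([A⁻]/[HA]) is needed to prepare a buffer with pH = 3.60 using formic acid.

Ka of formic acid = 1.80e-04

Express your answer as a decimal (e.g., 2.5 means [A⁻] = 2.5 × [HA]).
[A⁻]/[HA] = 0.717

pKa = −log(1.80e-04) = 3.7447. pH = pKa + log([A⁻]/[HA]). 3.60 = 3.7447 + log(ratio). log(ratio) = 3.60 − 3.7447 = -0.1447. ratio = 10^(-0.1447) = 0.717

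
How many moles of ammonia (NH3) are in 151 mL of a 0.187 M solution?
Moles = Molarity × Volume (L)
Moles = 0.187 M × 0.151 L = 0.02824 mol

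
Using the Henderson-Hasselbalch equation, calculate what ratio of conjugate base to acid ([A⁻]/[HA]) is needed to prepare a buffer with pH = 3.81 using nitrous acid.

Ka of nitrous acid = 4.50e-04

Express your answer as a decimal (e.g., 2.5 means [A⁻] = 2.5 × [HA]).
[A⁻]/[HA] = 2.905

pKa = −log(4.50e-04) = 3.3468. pH = pKa + log([A⁻]/[HA]). 3.81 = 3.3468 + log(ratio). log(ratio) = 3.81 − 3.3468 = 0.4632. ratio = 10^(0.4632) = 2.905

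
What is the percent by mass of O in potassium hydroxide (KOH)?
Mass of O in formula = 16.0 × 1 = 16 g/mol
Molar mass = 56.11 g/mol
% O = (16/56.11) × 100% = 28.52%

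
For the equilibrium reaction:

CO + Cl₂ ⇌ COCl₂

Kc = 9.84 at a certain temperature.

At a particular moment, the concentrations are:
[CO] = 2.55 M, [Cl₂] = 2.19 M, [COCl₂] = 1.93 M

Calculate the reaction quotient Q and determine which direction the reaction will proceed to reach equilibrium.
Q = 0.346, Q < K, reaction proceeds forward (toward products)

Q = ([COCl₂]) / ([CO] × [Cl₂])
  = ((1.93)) / ((2.55)·(2.19)) = 1.93/5.5845 = 0.3456
Since Q = 0.3456 < Kc = 9.84, the reaction proceeds forward (toward products) to reach equilibrium.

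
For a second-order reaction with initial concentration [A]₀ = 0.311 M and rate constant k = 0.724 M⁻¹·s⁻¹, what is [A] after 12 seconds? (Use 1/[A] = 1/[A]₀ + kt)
0.0840 M

1/[A] = 1/[A]₀ + k·t = 1/0.311 + (0.724)·(12) = 3.2154 + 8.6880 = 11.9034
[A] = 1/11.9034 = 0.0840 M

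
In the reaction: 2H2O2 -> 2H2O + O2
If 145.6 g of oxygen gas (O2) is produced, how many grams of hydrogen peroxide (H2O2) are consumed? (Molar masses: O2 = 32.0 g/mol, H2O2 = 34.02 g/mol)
Moles of O2 = 145.6 g ÷ 32.0 g/mol = 4.55 mol
Mole ratio: 2 mol H2O2 / 1 mol O2
Moles of H2O2 = 4.55 × (2/1) = 9.1 mol
Mass of H2O2 = 9.1 mol × 34.02 g/mol = 309.6 g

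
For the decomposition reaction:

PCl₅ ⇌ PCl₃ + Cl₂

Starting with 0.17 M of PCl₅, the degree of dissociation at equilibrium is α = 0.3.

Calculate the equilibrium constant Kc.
K_c = 0.0219

x = α·[A]₀ = 0.3 × 0.17 = 0.051 M dissociated.
At eq: [PCl₅] = 0.17 − 0.051 = 0.119 M; [PCl₃] = [Cl₂] = x = 0.051 M.
Kc = [PCl₃][Cl₂]/[PCl₅] = (0.051)²/0.119 = 0.02186.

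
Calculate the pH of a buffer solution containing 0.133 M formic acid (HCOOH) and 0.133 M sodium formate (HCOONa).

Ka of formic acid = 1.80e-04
pH = 3.74

pKa = -log(1.80e-04) = 3.74. pH = pKa + log([A⁻]/[HA]) = 3.74 + log(0.133/0.133)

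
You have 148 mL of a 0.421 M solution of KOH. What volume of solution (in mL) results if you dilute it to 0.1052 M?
Using M₁V₁ = M₂V₂:
0.421 × 148 = 0.1052 × V₂
V₂ = (0.421 × 148) / 0.1052 = 592.3 mL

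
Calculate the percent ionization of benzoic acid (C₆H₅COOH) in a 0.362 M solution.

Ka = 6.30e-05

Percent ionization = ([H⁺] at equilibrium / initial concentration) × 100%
Percent ionization = 1.31%

Let x = [H⁺]. Ka = x²/(C - x) ⇒ x² + (6.30e-05)x - (6.30e-05)(0.362) = 0. x = 4.7442e-03. Percent = (4.7442e-03/0.362) × 100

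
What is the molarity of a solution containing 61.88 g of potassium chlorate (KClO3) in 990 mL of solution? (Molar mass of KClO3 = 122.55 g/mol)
Moles of KClO3 = 61.88 g ÷ 122.55 g/mol = 0.504937 mol
Volume = 990 mL = 0.99 L
Molarity = 0.504937 mol ÷ 0.99 L = 0.51 M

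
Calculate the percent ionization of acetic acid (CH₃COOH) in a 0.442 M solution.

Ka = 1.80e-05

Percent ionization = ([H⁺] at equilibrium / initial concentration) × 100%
Percent ionization = 0.636%

Let x = [H⁺]. Ka = x²/(C - x) ⇒ x² + (1.80e-05)x - (1.80e-05)(0.442) = 0. x = 2.8117e-03. Percent = (2.8117e-03/0.442) × 100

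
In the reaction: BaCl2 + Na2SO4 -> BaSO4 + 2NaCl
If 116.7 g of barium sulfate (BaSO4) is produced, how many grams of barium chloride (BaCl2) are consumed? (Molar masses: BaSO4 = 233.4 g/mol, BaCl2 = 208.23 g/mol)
Moles of BaSO4 = 116.7 g ÷ 233.4 g/mol = 0.5 mol
Mole ratio: 1 mol BaCl2 / 1 mol BaSO4
Moles of BaCl2 = 0.5 × (1/1) = 0.5 mol
Mass of BaCl2 = 0.5 mol × 208.23 g/mol = 104.1 g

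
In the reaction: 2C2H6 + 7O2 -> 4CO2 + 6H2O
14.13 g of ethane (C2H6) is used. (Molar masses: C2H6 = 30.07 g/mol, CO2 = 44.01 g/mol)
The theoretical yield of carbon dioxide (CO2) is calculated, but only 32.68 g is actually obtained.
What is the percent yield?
Moles of C2H6 = 14.13 g ÷ 30.07 g/mol = 0.469904 mol
Mole ratio: 4 mol CO2 / 2 mol C2H6
Moles of CO2 = 0.469904 × (4/2) = 0.939807 mol
Theoretical yield = 0.939807 mol × 44.01 g/mol = 41.361 g
Actual yield = 32.68 g
Percent yield = (32.68 / 41.361) × 100% = 79.0%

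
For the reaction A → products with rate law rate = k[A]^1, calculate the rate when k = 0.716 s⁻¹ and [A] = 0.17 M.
0.1217 M/s

rate = k·[A]^1 = 0.716·(0.17)^1 = 0.716·0.17 = 0.1217 M/s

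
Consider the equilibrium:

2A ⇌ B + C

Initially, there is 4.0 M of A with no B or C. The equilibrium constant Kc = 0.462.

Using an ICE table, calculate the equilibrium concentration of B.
[B] = 1.152 M

ICE: [A] = 4.0 − 2x, [B] = [C] = x.
Kc = x²/(4.0 − 2x)² = 0.462 ⇒ √Kc = x/(4.0 − 2x).
x = √0.462·4.0/(1 + 2√0.462) = 0.67971·4.0/2.3594 = 1.1523.
[B] = x = 1.152 M.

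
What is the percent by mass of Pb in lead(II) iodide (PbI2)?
Mass of Pb in formula = 207.2 × 1 = 207.2 g/mol
Molar mass = 461.0 g/mol
% Pb = (207.2/461.0) × 100% = 44.95%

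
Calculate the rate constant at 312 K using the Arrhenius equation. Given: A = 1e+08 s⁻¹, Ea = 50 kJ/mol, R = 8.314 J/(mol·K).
4.25e-01 s⁻¹

k = A·exp(-Ea/(R·T)) = 1e+08·exp(-50000/(8.314·312)) = 1e+08·exp(-19.2755) = 1e+08·4.2537e-09 = 4.25e-01 s⁻¹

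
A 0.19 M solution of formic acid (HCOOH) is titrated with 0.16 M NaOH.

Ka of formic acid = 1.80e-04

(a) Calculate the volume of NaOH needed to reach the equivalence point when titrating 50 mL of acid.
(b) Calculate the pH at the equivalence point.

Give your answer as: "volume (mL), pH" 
V = 59.4 mL, pH = 8.34

(a) At equivalence: moles acid = moles base.
moles acid = 0.19 × 0.05 = 0.0095 mol; V_NaOH = 0.0095/0.16 = 0.05937 L = 59.4 mL.
(b) At equivalence, all acid → conjugate base A⁻ at [A⁻] = 0.0095/0.1094 = 0.08686 M.
Kb = Kw/Ka = 1.0e-14/1.80e-04 = 5.556e-11; [OH⁻] = √(Kb·[A⁻]) = 2.197e-06; pOH = 5.66; pH = 14 − pOH = 8.34.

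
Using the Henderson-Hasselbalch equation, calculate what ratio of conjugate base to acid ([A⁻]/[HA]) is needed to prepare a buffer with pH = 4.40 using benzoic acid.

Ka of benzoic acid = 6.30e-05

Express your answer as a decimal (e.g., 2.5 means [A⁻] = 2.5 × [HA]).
[A⁻]/[HA] = 1.582

pKa = −log(6.30e-05) = 4.2007. pH = pKa + log([A⁻]/[HA]). 4.40 = 4.2007 + log(ratio). log(ratio) = 4.40 − 4.2007 = 0.1993. ratio = 10^(0.1993) = 1.582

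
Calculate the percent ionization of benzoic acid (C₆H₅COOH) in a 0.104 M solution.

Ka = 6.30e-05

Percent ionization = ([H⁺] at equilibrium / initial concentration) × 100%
Percent ionization = 2.43%

Let x = [H⁺]. Ka = x²/(C - x) ⇒ x² + (6.30e-05)x - (6.30e-05)(0.104) = 0. x = 2.5284e-03. Percent = (2.5284e-03/0.104) × 100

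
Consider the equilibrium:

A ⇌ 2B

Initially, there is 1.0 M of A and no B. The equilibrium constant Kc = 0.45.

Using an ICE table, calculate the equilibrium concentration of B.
[B] = 0.568 M

ICE: [A] = 1.0 − x, [B] = 2x.
Kc = (2x)²/(1.0 − x) = 0.45 ⇒ 4x² + 0.45x − 0.45 = 0.
x = (−0.45 + √(0.45² + 4·4·0.45))/(2·4) = (−0.45 + √7.4025)/8 = 0.28384.
[B] = 2x = 0.568 M.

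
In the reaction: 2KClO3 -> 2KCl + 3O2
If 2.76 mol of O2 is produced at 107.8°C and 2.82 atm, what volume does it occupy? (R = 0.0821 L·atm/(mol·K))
T = 107.8°C + 273.15 = 380.95 K
V = nRT/P = (2.76 × 0.0821 × 380.95) / 2.82
V = 30.61 L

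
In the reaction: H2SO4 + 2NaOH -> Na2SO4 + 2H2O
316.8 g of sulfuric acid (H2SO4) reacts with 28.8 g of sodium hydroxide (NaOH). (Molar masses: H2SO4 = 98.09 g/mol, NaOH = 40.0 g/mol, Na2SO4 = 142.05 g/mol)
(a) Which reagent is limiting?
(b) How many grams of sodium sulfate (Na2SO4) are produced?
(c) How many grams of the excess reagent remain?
(a) NaOH, (b) 51.14 g, (c) 281.5 g

Moles of H2SO4 = 316.8 g ÷ 98.09 g/mol = 3.22969 mol
Moles of NaOH = 28.8 g ÷ 40.0 g/mol = 0.72 mol
Moles ÷ coefficient: H2SO4: 3.22969/1 = 3.23, NaOH: 0.72/2 = 0.36
(a) NaOH has the smaller value, so NaOH is the limiting reagent.
(b) Moles of Na2SO4 = 0.72 mol NaOH × (1/2) = 0.36 mol; mass = 0.36 mol × 142.05 g/mol = 51.14 g
(c) H2SO4 consumed = 0.72 × (1/2) = 0.36 mol; remaining = 3.22969 − 0.36 = 2.86969 mol; mass = 2.86969 mol × 98.09 g/mol = 281.5 g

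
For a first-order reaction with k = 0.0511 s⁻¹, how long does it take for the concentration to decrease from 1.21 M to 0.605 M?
13.56 s

From ln[A] = ln[A]₀ - k·t: t = ln([A]₀/[A])/k = ln(1.21/0.605)/0.0511 = ln(2.0000)/0.0511 = 0.6931/0.0511 = 13.56 s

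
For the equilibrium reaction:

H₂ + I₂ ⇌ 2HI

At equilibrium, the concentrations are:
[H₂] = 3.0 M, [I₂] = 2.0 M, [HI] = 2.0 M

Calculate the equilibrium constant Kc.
K_c = 0.6667

Kc = ([HI]^2) / ([H₂] × [I₂])
   = ((2.0)^2) / ((3.0)·(2.0))
   = 4 / 6 = 0.6667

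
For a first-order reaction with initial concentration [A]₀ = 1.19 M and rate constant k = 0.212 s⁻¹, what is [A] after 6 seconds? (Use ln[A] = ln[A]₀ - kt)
0.3335 M

ln[A] = ln[A]₀ - k·t = ln(1.19) - (0.212)·(6) = 0.1740 - 1.2720 = -1.0980
[A] = e^(-1.0980) = 0.3335 M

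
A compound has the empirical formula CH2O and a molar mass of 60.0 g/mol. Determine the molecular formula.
Empirical formula mass of CH2O = 30.03 g/mol
Multiplier = 60.0 / 30.03 ≈ 2
Molecular formula = (CH2O) × 2 = C2H4O2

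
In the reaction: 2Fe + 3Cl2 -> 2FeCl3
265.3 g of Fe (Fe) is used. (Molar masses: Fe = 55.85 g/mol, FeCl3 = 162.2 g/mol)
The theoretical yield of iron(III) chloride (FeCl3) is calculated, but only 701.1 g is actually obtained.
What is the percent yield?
Moles of Fe = 265.3 g ÷ 55.85 g/mol = 4.75022 mol
Mole ratio: 2 mol FeCl3 / 2 mol Fe
Moles of FeCl3 = 4.75022 × (2/2) = 4.75022 mol
Theoretical yield = 4.75022 mol × 162.2 g/mol = 770.49 g
Actual yield = 701.1 g
Percent yield = (701.1 / 770.49) × 100% = 91.0%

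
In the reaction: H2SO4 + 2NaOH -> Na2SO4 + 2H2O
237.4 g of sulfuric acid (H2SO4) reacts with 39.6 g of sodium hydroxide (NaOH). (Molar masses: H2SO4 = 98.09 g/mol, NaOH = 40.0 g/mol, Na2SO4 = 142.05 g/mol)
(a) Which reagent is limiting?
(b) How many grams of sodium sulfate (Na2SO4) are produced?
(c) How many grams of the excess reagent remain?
(a) NaOH, (b) 70.31 g, (c) 188.8 g

Moles of H2SO4 = 237.4 g ÷ 98.09 g/mol = 2.42023 mol
Moles of NaOH = 39.6 g ÷ 40.0 g/mol = 0.99 mol
Moles ÷ coefficient: H2SO4: 2.42023/1 = 2.42, NaOH: 0.99/2 = 0.495
(a) NaOH has the smaller value, so NaOH is the limiting reagent.
(b) Moles of Na2SO4 = 0.99 mol NaOH × (1/2) = 0.495 mol; mass = 0.495 mol × 142.05 g/mol = 70.31 g
(c) H2SO4 consumed = 0.99 × (1/2) = 0.495 mol; remaining = 2.42023 − 0.495 = 1.92523 mol; mass = 1.92523 mol × 98.09 g/mol = 188.8 g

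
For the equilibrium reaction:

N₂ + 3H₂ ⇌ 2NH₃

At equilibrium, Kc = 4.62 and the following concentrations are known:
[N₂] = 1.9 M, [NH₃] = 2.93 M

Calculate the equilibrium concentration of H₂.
[H₂] = 0.9926 M

Kc = ([NH₃]^2) / ([N₂] × [H₂]^3) = 4.62
[H₂]^3 = (product terms)/(Kc · other reactant terms) = 8.5849 / (4.62 · 1.9) = 0.978
[H₂] = (0.978)^(1/3) = 0.9926 M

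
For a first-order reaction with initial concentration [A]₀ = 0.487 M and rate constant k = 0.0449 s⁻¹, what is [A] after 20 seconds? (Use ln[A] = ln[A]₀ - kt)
0.1984 M

ln[A] = ln[A]₀ - k·t = ln(0.487) - (0.0449)·(20) = -0.7195 - 0.8980 = -1.6175
[A] = e^(-1.6175) = 0.1984 M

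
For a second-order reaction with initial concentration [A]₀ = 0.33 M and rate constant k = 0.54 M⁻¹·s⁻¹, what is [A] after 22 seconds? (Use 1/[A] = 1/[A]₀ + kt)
0.0671 M

1/[A] = 1/[A]₀ + k·t = 1/0.33 + (0.54)·(22) = 3.0303 + 11.8800 = 14.9103
[A] = 1/14.9103 = 0.0671 M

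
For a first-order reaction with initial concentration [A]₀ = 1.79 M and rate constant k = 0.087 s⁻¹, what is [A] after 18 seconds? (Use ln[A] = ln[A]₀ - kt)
0.3739 M

ln[A] = ln[A]₀ - k·t = ln(1.79) - (0.087)·(18) = 0.5822 - 1.5660 = -0.9838
[A] = e^(-0.9838) = 0.3739 M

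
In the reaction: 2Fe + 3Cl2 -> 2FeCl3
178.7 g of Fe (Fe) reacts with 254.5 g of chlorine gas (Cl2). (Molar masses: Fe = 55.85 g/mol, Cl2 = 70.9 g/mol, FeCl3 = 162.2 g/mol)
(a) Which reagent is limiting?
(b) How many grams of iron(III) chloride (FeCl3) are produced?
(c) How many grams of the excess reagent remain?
(a) Cl2, (b) 388.2 g, (c) 45.05 g

Moles of Fe = 178.7 g ÷ 55.85 g/mol = 3.19964 mol
Moles of Cl2 = 254.5 g ÷ 70.9 g/mol = 3.58956 mol
Moles ÷ coefficient: Fe: 3.19964/2 = 1.6, Cl2: 3.58956/3 = 1.197
(a) Cl2 has the smaller value, so Cl2 is the limiting reagent.
(b) Moles of FeCl3 = 3.58956 mol Cl2 × (2/3) = 2.39304 mol; mass = 2.39304 mol × 162.2 g/mol = 388.2 g
(c) Fe consumed = 3.58956 × (2/3) = 2.39304 mol; remaining = 3.19964 − 2.39304 = 0.8066 mol; mass = 0.8066 mol × 55.85 g/mol = 45.05 g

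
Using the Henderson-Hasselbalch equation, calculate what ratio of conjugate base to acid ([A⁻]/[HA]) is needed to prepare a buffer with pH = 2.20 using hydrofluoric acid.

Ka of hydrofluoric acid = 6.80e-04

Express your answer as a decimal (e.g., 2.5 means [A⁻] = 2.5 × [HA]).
[A⁻]/[HA] = 0.108

pKa = −log(6.80e-04) = 3.1675. pH = pKa + log([A⁻]/[HA]). 2.20 = 3.1675 + log(ratio). log(ratio) = 2.20 − 3.1675 = -0.9675. ratio = 10^(-0.9675) = 0.108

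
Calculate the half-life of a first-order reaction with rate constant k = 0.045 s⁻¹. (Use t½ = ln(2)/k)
15.40 s

t½ = ln(2)/k = 0.6931/0.045 = 15.40 s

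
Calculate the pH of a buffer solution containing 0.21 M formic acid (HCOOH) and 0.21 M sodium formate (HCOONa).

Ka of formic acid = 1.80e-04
pH = 3.74

pKa = -log(1.80e-04) = 3.74. pH = pKa + log([A⁻]/[HA]) = 3.74 + log(0.21/0.21)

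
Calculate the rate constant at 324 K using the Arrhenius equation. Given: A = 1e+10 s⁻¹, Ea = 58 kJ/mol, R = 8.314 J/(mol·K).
4.46e+00 s⁻¹

k = A·exp(-Ea/(R·T)) = 1e+10·exp(-58000/(8.314·324)) = 1e+10·exp(-21.5314) = 1e+10·4.4567e-10 = 4.46e+00 s⁻¹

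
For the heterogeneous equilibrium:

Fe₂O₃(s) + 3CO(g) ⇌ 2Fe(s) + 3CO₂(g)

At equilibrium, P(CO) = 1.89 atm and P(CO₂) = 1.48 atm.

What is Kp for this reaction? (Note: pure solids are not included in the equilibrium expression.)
K_p = 0.480

Solids (Fe₂O₃, Fe) are excluded.
Kp = P(CO₂)³/P(CO)³ = (1.48)³/(1.89)³ = 3.242/6.751 = 0.480.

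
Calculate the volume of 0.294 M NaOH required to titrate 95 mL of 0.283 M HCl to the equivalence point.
V_{base} = 91.4 mL

At equivalence: moles acid = moles base.
moles HCl = 0.283 M × 0.095 L = 0.026885 mol
V_NaOH = 0.026885 mol ÷ 0.294 M = 0.09145 L = 91.4 mL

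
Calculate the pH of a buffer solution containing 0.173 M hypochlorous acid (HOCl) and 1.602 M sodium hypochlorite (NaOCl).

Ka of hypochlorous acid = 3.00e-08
pH = 8.49

pKa = -log(3.00e-08) = 7.52. pH = pKa + log([A⁻]/[HA]) = 7.52 + log(1.602/0.173)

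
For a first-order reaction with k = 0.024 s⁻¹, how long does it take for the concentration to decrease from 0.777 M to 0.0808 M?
94.31 s

From ln[A] = ln[A]₀ - k·t: t = ln([A]₀/[A])/k = ln(0.777/0.0808)/0.024 = ln(9.6163)/0.024 = 2.2635/0.024 = 94.31 s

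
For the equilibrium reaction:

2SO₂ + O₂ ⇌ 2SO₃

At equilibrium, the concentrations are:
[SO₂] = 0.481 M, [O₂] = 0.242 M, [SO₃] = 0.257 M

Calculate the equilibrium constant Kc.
K_c = 1.1797

Kc = ([SO₃]^2) / ([SO₂]^2 × [O₂])
   = ((0.257)^2) / ((0.481)^2·(0.242))
   = 0.066049 / 0.055989 = 1.1797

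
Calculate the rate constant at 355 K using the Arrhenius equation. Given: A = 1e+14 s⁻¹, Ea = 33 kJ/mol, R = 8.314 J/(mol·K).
1.39e+09 s⁻¹

k = A·exp(-Ea/(R·T)) = 1e+14·exp(-33000/(8.314·355)) = 1e+14·exp(-11.1809) = 1e+14·1.3938e-05 = 1.39e+09 s⁻¹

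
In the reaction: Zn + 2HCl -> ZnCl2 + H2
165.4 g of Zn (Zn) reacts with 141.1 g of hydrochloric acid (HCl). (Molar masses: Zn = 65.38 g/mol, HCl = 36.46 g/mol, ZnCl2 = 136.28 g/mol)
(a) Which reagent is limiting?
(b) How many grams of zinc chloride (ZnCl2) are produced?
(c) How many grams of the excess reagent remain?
(a) HCl, (b) 263.7 g, (c) 38.89 g

Moles of Zn = 165.4 g ÷ 65.38 g/mol = 2.52983 mol
Moles of HCl = 141.1 g ÷ 36.46 g/mol = 3.86999 mol
Moles ÷ coefficient: Zn: 2.52983/1 = 2.53, HCl: 3.86999/2 = 1.935
(a) HCl has the smaller value, so HCl is the limiting reagent.
(b) Moles of ZnCl2 = 3.86999 mol HCl × (1/2) = 1.935 mol; mass = 1.935 mol × 136.28 g/mol = 263.7 g
(c) Zn consumed = 3.86999 × (1/2) = 1.935 mol; remaining = 2.52983 − 1.935 = 0.594828 mol; mass = 0.594828 mol × 65.38 g/mol = 38.89 g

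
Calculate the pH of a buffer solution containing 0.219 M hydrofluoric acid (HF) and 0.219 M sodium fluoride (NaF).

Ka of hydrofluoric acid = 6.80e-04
pH = 3.17

pKa = -log(6.80e-04) = 3.17. pH = pKa + log([A⁻]/[HA]) = 3.17 + log(0.219/0.219)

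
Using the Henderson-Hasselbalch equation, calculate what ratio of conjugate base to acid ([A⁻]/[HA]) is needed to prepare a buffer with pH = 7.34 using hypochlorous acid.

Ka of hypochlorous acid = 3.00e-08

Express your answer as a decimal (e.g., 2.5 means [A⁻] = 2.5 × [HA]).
[A⁻]/[HA] = 0.656

pKa = −log(3.00e-08) = 7.5229. pH = pKa + log([A⁻]/[HA]). 7.34 = 7.5229 + log(ratio). log(ratio) = 7.34 − 7.5229 = -0.1829. ratio = 10^(-0.1829) = 0.656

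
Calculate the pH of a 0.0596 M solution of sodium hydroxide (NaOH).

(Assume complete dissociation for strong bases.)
pH = 12.78

[OH⁻] = 0.0596 M for strong base. pOH = -log[OH⁻] = 1.22, pH = 14 - pOH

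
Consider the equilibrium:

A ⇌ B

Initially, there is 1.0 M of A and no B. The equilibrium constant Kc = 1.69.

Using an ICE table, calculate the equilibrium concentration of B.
[B] = 0.628 M

ICE: [A] = 1.0 − x, [B] = x.
Kc = x/(1.0 − x) = 1.69 ⇒ x = 1.69·1.0/(1 + 1.69) = 1.69/2.69 = 0.6283.
[B] = x = 0.628 M.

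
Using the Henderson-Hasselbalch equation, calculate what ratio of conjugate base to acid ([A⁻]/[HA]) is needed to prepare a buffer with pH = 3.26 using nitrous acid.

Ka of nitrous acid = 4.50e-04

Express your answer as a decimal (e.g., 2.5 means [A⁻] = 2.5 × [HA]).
[A⁻]/[HA] = 0.819

pKa = −log(4.50e-04) = 3.3468. pH = pKa + log([A⁻]/[HA]). 3.26 = 3.3468 + log(ratio). log(ratio) = 3.26 − 3.3468 = -0.0868. ratio = 10^(-0.0868) = 0.819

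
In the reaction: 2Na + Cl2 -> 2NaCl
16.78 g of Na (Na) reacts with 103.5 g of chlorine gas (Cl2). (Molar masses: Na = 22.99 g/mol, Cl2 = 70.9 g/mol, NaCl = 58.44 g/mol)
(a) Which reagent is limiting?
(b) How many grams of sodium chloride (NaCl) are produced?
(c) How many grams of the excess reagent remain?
(a) Na, (b) 42.65 g, (c) 77.63 g

Moles of Na = 16.78 g ÷ 22.99 g/mol = 0.729883 mol
Moles of Cl2 = 103.5 g ÷ 70.9 g/mol = 1.4598 mol
Moles ÷ coefficient: Na: 0.729883/2 = 0.3649, Cl2: 1.4598/1 = 1.46
(a) Na has the smaller value, so Na is the limiting reagent.
(b) Moles of NaCl = 0.729883 mol Na × (2/2) = 0.729883 mol; mass = 0.729883 mol × 58.44 g/mol = 42.65 g
(c) Cl2 consumed = 0.729883 × (1/2) = 0.364941 mol; remaining = 1.4598 − 0.364941 = 1.09486 mol; mass = 1.09486 mol × 70.9 g/mol = 77.63 g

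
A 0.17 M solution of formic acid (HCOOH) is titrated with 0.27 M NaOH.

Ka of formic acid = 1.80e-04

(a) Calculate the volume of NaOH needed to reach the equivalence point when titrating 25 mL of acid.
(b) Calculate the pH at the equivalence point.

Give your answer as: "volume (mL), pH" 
V = 15.7 mL, pH = 8.38

(a) At equivalence: moles acid = moles base.
moles acid = 0.17 × 0.025 = 0.00425 mol; V_NaOH = 0.00425/0.27 = 0.01574 L = 15.7 mL.
(b) At equivalence, all acid → conjugate base A⁻ at [A⁻] = 0.00425/0.04074 = 0.1043 M.
Kb = Kw/Ka = 1.0e-14/1.80e-04 = 5.556e-11; [OH⁻] = √(Kb·[A⁻]) = 2.407e-06; pOH = 5.62; pH = 14 − pOH = 8.38.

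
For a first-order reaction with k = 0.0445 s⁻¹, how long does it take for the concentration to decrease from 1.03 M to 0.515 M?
15.58 s

From ln[A] = ln[A]₀ - k·t: t = ln([A]₀/[A])/k = ln(1.03/0.515)/0.0445 = ln(2.0000)/0.0445 = 0.6931/0.0445 = 15.58 s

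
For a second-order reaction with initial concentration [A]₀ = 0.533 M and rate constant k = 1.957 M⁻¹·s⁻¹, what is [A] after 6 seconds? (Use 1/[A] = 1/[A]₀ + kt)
0.0734 M

1/[A] = 1/[A]₀ + k·t = 1/0.533 + (1.957)·(6) = 1.8762 + 11.7420 = 13.6182
[A] = 1/13.6182 = 0.0734 M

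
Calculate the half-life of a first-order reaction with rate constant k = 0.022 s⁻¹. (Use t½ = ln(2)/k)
31.51 s

t½ = ln(2)/k = 0.6931/0.022 = 31.51 s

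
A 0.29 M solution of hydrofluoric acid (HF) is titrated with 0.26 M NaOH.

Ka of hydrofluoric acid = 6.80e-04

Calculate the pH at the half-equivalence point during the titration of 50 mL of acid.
pH = pKa = 3.17

At the half-equivalence point, [HA] = [A⁻], so by Henderson–Hasselbalch pH = pKa + log(1) = pKa.
pKa = −log(6.80e-04) = 3.17.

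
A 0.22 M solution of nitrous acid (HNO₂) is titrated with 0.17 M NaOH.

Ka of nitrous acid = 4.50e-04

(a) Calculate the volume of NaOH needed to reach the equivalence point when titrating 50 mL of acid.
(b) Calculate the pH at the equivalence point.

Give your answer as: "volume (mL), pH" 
V = 64.7 mL, pH = 8.16

(a) At equivalence: moles acid = moles base.
moles acid = 0.22 × 0.05 = 0.011 mol; V_NaOH = 0.011/0.17 = 0.06471 L = 64.7 mL.
(b) At equivalence, all acid → conjugate base A⁻ at [A⁻] = 0.011/0.1147 = 0.0959 M.
Kb = Kw/Ka = 1.0e-14/4.50e-04 = 2.222e-11; [OH⁻] = √(Kb·[A⁻]) = 1.460e-06; pOH = 5.84; pH = 14 − pOH = 8.16.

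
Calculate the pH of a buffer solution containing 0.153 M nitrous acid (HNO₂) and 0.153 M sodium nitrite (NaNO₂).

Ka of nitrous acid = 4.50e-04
pH = 3.35

pKa = -log(4.50e-04) = 3.35. pH = pKa + log([A⁻]/[HA]) = 3.35 + log(0.153/0.153)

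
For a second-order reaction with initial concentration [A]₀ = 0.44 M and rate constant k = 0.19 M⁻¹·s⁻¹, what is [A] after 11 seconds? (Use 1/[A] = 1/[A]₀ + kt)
0.2292 M

1/[A] = 1/[A]₀ + k·t = 1/0.44 + (0.19)·(11) = 2.2727 + 2.0900 = 4.3627
[A] = 1/4.3627 = 0.2292 M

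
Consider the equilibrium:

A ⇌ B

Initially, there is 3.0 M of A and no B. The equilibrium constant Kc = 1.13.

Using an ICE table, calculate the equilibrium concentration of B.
[B] = 1.592 M

ICE: [A] = 3.0 − x, [B] = x.
Kc = x/(3.0 − x) = 1.13 ⇒ x = 1.13·3.0/(1 + 1.13) = 3.39/2.13 = 1.592.
[B] = x = 1.592 M.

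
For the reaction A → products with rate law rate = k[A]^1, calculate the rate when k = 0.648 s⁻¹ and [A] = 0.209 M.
0.1354 M/s

rate = k·[A]^1 = 0.648·(0.209)^1 = 0.648·0.209 = 0.1354 M/s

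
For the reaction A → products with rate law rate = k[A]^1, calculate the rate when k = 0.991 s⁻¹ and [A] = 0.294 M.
0.2914 M/s

rate = k·[A]^1 = 0.991·(0.294)^1 = 0.991·0.294 = 0.2914 M/s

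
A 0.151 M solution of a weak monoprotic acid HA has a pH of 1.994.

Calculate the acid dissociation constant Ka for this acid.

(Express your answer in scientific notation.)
K_a = 7.30e-04

[H⁺] = 10^(−pH) = 10^(−1.994) = 1.014e-02 M. For HA ⇌ H⁺ + A⁻, Ka = x²/(C − x) = (1.014e-02)²/(0.151 − 1.014e-02) = 7.30e-04.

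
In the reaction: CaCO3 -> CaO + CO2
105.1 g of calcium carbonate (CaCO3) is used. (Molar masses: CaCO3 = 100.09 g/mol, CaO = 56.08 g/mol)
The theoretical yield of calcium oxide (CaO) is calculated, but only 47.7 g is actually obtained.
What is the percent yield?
Moles of CaCO3 = 105.1 g ÷ 100.09 g/mol = 1.05005 mol
Mole ratio: 1 mol CaO / 1 mol CaCO3
Moles of CaO = 1.05005 × (1/1) = 1.05005 mol
Theoretical yield = 1.05005 mol × 56.08 g/mol = 58.887 g
Actual yield = 47.7 g
Percent yield = (47.7 / 58.887) × 100% = 81.0%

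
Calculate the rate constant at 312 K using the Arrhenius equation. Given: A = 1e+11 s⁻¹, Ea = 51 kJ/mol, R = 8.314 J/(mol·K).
2.89e+02 s⁻¹

k = A·exp(-Ea/(R·T)) = 1e+11·exp(-51000/(8.314·312)) = 1e+11·exp(-19.6610) = 1e+11·2.8929e-09 = 2.89e+02 s⁻¹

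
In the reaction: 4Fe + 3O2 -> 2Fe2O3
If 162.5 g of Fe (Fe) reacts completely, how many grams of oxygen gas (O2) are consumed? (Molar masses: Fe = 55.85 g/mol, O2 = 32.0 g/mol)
Moles of Fe = 162.5 g ÷ 55.85 g/mol = 2.90958 mol
Mole ratio: 3 mol O2 / 4 mol Fe
Moles of O2 = 2.90958 × (3/4) = 2.18218 mol
Mass of O2 = 2.18218 mol × 32.0 g/mol = 69.83 g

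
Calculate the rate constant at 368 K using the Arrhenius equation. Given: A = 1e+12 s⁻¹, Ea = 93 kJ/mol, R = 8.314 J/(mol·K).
6.29e-02 s⁻¹

k = A·exp(-Ea/(R·T)) = 1e+12·exp(-93000/(8.314·368)) = 1e+12·exp(-30.3966) = 1e+12·6.2939e-14 = 6.29e-02 s⁻¹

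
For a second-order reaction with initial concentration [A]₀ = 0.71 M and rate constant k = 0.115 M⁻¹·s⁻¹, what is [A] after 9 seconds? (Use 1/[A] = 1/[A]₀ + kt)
0.4093 M

1/[A] = 1/[A]₀ + k·t = 1/0.71 + (0.115)·(9) = 1.4085 + 1.0350 = 2.4435
[A] = 1/2.4435 = 0.4093 M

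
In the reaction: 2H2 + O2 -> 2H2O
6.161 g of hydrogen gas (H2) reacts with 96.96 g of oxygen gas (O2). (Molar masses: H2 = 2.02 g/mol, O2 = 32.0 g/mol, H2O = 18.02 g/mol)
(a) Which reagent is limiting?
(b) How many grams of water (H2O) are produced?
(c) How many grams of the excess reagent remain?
(a) H2, (b) 54.96 g, (c) 48.16 g

Moles of H2 = 6.161 g ÷ 2.02 g/mol = 3.05 mol
Moles of O2 = 96.96 g ÷ 32.0 g/mol = 3.03 mol
Moles ÷ coefficient: H2: 3.05/2 = 1.525, O2: 3.03/1 = 3.03
(a) H2 has the smaller value, so H2 is the limiting reagent.
(b) Moles of H2O = 3.05 mol H2 × (2/2) = 3.05 mol; mass = 3.05 mol × 18.02 g/mol = 54.96 g
(c) O2 consumed = 3.05 × (1/2) = 1.525 mol; remaining = 3.03 − 1.525 = 1.505 mol; mass = 1.505 mol × 32.0 g/mol = 48.16 g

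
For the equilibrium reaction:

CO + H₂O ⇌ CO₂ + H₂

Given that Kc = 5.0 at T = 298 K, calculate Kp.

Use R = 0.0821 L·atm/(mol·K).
K_p = 5.0000

Δn = (moles gaseous products) − (moles gaseous reactants) = 0
T = 298 K; RT = 0.0821 × 298 = 24.4658
Kp = Kc·(RT)^Δn = 5.0 × (24.4658)^0 = 5.0 × 1 = 5.0000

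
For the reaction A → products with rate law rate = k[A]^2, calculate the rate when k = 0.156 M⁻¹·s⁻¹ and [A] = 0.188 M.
0.005514 M/s

rate = k·[A]^2 = 0.156·(0.188)^2 = 0.156·0.035344 = 0.005514 M/s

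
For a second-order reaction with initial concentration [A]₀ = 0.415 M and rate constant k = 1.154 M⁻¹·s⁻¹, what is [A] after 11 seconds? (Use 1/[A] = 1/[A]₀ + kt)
0.0662 M

1/[A] = 1/[A]₀ + k·t = 1/0.415 + (1.154)·(11) = 2.4096 + 12.6940 = 15.1036
[A] = 1/15.1036 = 0.0662 M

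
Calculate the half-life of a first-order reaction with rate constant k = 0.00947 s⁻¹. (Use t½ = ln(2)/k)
73.19 s

t½ = ln(2)/k = 0.6931/0.00947 = 73.19 s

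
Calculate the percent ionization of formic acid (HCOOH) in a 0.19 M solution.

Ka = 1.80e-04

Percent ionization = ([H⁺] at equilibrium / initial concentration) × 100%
Percent ionization = 3.03%

Let x = [H⁺]. Ka = x²/(C - x) ⇒ x² + (1.80e-04)x - (1.80e-04)(0.19) = 0. x = 5.7588e-03. Percent = (5.7588e-03/0.19) × 100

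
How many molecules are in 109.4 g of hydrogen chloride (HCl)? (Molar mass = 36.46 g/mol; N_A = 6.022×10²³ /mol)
Moles = 109.4 g ÷ 36.46 g/mol = 3.00055 mol
Molecules = 3.00055 mol × 6.022×10²³ /mol = 1.807e+24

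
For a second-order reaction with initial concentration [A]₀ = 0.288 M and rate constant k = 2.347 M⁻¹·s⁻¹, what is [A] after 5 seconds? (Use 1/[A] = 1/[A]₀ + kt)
0.0658 M

1/[A] = 1/[A]₀ + k·t = 1/0.288 + (2.347)·(5) = 3.4722 + 11.7350 = 15.2072
[A] = 1/15.2072 = 0.0658 M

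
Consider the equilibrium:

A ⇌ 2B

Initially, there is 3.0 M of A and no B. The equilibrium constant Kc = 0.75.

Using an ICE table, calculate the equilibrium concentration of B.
[B] = 1.324 M

ICE: [A] = 3.0 − x, [B] = 2x.
Kc = (2x)²/(3.0 − x) = 0.75 ⇒ 4x² + 0.75x − 2.25 = 0.
x = (−0.75 + √(0.75² + 4·4·2.25))/(2·4) = (−0.75 + √36.562)/8 = 0.66209.
[B] = 2x = 1.324 M.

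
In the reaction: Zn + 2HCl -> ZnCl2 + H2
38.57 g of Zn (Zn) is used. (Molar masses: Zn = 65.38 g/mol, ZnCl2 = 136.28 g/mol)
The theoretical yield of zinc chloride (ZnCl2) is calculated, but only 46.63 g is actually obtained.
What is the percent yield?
Moles of Zn = 38.57 g ÷ 65.38 g/mol = 0.589936 mol
Mole ratio: 1 mol ZnCl2 / 1 mol Zn
Moles of ZnCl2 = 0.589936 × (1/1) = 0.589936 mol
Theoretical yield = 0.589936 mol × 136.28 g/mol = 80.396 g
Actual yield = 46.63 g
Percent yield = (46.63 / 80.396) × 100% = 58.0%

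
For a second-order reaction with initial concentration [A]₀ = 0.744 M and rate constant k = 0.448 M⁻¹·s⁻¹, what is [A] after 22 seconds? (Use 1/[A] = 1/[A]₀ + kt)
0.0893 M

1/[A] = 1/[A]₀ + k·t = 1/0.744 + (0.448)·(22) = 1.3441 + 9.8560 = 11.2001
[A] = 1/11.2001 = 0.0893 M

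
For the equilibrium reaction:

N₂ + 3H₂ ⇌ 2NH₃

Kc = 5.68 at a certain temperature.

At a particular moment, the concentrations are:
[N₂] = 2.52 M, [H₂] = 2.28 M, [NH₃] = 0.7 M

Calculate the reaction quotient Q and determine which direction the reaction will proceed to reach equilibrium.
Q = 0.016, Q < K, reaction proceeds forward (toward products)

Q = ([NH₃]^2) / ([N₂] × [H₂]^3)
  = ((0.7)^2) / ((2.52)·(2.28)^3) = 0.49/29.868 = 0.01641
Since Q = 0.01641 < Kc = 5.68, the reaction proceeds forward (toward products) to reach equilibrium.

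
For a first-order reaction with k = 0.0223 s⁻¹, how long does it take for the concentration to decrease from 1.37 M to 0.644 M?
33.85 s

From ln[A] = ln[A]₀ - k·t: t = ln([A]₀/[A])/k = ln(1.37/0.644)/0.0223 = ln(2.1273)/0.0223 = 0.7549/0.0223 = 33.85 s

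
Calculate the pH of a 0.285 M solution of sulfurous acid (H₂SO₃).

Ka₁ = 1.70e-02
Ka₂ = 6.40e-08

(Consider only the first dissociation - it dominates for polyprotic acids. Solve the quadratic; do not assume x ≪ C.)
pH = 1.21

x² + Ka₁·x − Ka₁·C = 0 with Ka₁ = 1.70e-02, C = 0.285.
x = (−Ka₁ + √(Ka₁² + 4·Ka₁·C))/2 = 6.1623e-02 M, so pH = 1.21.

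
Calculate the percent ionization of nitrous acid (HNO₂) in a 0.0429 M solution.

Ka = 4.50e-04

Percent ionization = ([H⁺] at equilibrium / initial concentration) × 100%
Percent ionization = 9.73%

Let x = [H⁺]. Ka = x²/(C - x) ⇒ x² + (4.50e-04)x - (4.50e-04)(0.0429) = 0. x = 4.1745e-03. Percent = (4.1745e-03/0.0429) × 100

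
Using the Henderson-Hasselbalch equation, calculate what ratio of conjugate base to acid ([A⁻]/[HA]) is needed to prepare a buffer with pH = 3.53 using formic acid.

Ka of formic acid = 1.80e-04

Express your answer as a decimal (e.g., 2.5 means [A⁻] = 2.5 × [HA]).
[A⁻]/[HA] = 0.610

pKa = −log(1.80e-04) = 3.7447. pH = pKa + log([A⁻]/[HA]). 3.53 = 3.7447 + log(ratio). log(ratio) = 3.53 − 3.7447 = -0.2147. ratio = 10^(-0.2147) = 0.610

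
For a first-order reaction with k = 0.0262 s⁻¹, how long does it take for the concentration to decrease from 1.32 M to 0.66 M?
26.46 s

From ln[A] = ln[A]₀ - k·t: t = ln([A]₀/[A])/k = ln(1.32/0.66)/0.0262 = ln(2.0000)/0.0262 = 0.6931/0.0262 = 26.46 s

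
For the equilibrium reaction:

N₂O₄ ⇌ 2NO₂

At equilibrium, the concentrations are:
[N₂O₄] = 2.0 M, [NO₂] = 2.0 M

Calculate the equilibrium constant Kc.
K_c = 2.0000

Kc = ([NO₂]^2) / ([N₂O₄])
   = ((2.0)^2) / ((2.0))
   = 4 / 2 = 2.0000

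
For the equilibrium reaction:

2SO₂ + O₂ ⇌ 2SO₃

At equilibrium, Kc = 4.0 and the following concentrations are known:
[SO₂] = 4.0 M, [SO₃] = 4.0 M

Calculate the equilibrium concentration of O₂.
[O₂] = 0.2500 M

Kc = ([SO₃]^2) / ([SO₂]^2 × [O₂]) = 4.0
[O₂]^1 = (product terms)/(Kc · other reactant terms) = 16 / (4.0 · 16) = 0.25
[O₂] = 0.2500 M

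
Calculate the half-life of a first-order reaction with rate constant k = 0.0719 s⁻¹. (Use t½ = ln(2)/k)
9.64 s

t½ = ln(2)/k = 0.6931/0.0719 = 9.64 s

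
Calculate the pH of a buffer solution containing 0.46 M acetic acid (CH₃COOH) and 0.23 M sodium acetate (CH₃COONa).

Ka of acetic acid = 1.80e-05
pH = 4.44

pKa = -log(1.80e-05) = 4.74. pH = pKa + log([A⁻]/[HA]) = 4.74 + log(0.23/0.46)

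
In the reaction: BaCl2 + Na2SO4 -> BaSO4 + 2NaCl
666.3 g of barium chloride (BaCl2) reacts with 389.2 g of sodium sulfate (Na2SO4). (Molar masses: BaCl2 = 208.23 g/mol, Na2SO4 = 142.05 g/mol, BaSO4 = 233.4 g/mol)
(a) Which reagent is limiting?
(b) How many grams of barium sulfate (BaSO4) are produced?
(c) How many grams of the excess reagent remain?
(a) Na2SO4, (b) 639.5 g, (c) 95.77 g

Moles of BaCl2 = 666.3 g ÷ 208.23 g/mol = 3.19983 mol
Moles of Na2SO4 = 389.2 g ÷ 142.05 g/mol = 2.73988 mol
Moles ÷ coefficient: BaCl2: 3.19983/1 = 3.2, Na2SO4: 2.73988/1 = 2.74
(a) Na2SO4 has the smaller value, so Na2SO4 is the limiting reagent.
(b) Moles of BaSO4 = 2.73988 mol Na2SO4 × (1/1) = 2.73988 mol; mass = 2.73988 mol × 233.4 g/mol = 639.5 g
(c) BaCl2 consumed = 2.73988 × (1/1) = 2.73988 mol; remaining = 3.19983 − 2.73988 = 0.459947 mol; mass = 0.459947 mol × 208.23 g/mol = 95.77 g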